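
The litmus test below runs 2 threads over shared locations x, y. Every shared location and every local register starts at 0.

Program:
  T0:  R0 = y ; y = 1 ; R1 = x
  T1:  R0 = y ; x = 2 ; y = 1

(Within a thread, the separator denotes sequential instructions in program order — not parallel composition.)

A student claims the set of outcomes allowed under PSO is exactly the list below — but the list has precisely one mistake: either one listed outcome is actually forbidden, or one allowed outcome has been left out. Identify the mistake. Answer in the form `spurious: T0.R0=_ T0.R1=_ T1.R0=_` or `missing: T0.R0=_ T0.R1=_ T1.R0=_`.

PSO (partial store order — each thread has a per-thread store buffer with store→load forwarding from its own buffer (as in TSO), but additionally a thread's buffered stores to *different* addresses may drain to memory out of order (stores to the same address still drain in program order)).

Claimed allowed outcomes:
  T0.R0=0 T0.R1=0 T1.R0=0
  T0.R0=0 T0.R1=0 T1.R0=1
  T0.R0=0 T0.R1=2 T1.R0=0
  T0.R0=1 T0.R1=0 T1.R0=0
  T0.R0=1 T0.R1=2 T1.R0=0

missing: T0.R0=0 T0.R1=2 T1.R0=1

outcome vector order: (T0.R0,T0.R1,T1.R0)
under PSO → (0,0,0), (0,0,1), (0,2,0), (0,2,1), (1,0,0), (1,2,0)
PSO∖claimed = {(0,2,1)}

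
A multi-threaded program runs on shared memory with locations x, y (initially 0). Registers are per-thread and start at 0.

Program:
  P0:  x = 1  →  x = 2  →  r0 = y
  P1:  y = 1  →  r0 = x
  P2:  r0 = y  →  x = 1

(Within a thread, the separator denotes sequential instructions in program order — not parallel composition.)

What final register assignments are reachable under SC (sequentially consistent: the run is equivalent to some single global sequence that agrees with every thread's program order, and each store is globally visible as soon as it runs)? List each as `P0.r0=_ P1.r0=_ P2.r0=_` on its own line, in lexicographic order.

P0.r0=0 P1.r0=1 P2.r0=0
P0.r0=0 P1.r0=1 P2.r0=1
P0.r0=0 P1.r0=2 P2.r0=0
P0.r0=0 P1.r0=2 P2.r0=1
P0.r0=1 P1.r0=0 P2.r0=0
P0.r0=1 P1.r0=0 P2.r0=1
P0.r0=1 P1.r0=1 P2.r0=0
P0.r0=1 P1.r0=1 P2.r0=1
P0.r0=1 P1.r0=2 P2.r0=0
P0.r0=1 P1.r0=2 P2.r0=1

outcome vector order: (P0.r0,P1.r0,P2.r0)
|SC outcomes| = 10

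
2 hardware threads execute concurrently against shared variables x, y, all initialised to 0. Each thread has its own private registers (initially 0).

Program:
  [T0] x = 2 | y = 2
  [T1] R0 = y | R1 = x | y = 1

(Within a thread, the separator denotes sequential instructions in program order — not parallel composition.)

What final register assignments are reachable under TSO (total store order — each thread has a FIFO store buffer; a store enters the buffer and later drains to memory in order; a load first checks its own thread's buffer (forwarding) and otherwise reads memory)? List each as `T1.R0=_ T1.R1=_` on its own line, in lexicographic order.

T1.R0=0 T1.R1=0
T1.R0=0 T1.R1=2
T1.R0=2 T1.R1=2

outcome vector order: (T1.R0,T1.R1)
|TSO outcomes| = 3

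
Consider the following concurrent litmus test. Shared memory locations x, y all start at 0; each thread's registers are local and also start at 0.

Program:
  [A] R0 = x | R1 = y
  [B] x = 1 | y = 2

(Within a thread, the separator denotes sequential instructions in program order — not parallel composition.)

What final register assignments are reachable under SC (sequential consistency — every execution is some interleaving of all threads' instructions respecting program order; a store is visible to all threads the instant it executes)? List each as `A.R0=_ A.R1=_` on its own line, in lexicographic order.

outcome vector order: (A.R0,A.R1)
|SC outcomes| = 4

A.R0=0 A.R1=0
A.R0=0 A.R1=2
A.R0=1 A.R1=0
A.R0=1 A.R1=2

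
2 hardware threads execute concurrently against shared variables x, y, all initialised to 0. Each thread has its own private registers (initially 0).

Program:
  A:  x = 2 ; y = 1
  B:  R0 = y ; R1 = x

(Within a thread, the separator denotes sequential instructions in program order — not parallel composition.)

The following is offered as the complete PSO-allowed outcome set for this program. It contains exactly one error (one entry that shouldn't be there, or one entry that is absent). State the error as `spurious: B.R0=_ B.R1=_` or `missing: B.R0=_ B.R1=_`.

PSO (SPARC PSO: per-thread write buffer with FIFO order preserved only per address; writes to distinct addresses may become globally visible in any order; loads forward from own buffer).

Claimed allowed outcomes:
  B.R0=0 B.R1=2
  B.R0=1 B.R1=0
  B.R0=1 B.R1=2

outcome vector order: (B.R0,B.R1)
PSO (4): 0/0 0/2 1/0 1/2
PSO∖claimed = {0/0}

missing: B.R0=0 B.R1=0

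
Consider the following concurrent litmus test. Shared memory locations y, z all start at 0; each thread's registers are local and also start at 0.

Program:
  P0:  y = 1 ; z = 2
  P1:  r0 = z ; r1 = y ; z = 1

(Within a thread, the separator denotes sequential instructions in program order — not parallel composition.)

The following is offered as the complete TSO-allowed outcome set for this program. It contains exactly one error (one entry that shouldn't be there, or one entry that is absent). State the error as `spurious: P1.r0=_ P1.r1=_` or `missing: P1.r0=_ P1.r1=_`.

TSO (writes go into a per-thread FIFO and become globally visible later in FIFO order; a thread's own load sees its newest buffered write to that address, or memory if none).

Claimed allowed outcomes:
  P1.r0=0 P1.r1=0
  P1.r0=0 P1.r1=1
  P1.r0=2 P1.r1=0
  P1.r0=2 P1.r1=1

outcome vector order: (P1.r0,P1.r1)
TSO (3): <0 0>; <0 1>; <2 1>
claimed∖TSO = {<2 0>}

spurious: P1.r0=2 P1.r1=0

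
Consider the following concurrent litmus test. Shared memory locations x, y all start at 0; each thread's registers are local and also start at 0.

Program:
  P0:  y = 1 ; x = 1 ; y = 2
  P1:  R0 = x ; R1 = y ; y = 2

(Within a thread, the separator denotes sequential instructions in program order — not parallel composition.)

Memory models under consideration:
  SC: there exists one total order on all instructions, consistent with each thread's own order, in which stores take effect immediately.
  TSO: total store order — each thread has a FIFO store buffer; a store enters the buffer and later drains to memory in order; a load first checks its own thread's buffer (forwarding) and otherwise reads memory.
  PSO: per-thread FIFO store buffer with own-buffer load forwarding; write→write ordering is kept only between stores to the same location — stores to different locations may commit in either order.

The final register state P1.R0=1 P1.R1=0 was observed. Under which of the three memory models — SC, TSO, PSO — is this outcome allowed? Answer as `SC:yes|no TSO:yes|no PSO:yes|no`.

SC:no TSO:no PSO:yes

outcome vector order: (P1.R0,P1.R1)
[SC] allowed = {0/0, 0/1, 0/2, 1/1, 1/2}
[TSO] allowed = {0/0, 0/1, 0/2, 1/1, 1/2}
[PSO] allowed = {0/0, 0/1, 0/2, 1/0, 1/1, 1/2}
target 1/0 ∈ {PSO}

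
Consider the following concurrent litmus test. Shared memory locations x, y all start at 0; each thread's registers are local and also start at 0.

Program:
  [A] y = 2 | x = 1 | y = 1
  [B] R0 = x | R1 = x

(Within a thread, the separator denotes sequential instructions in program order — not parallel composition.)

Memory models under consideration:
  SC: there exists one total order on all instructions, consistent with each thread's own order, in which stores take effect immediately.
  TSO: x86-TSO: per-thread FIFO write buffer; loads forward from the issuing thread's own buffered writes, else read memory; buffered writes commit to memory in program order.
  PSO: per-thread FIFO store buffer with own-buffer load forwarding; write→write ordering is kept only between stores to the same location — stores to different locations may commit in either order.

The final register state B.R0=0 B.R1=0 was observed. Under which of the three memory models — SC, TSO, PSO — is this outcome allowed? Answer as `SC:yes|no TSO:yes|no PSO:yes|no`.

SC:yes TSO:yes PSO:yes

outcome vector order: (B.R0,B.R1)
SC (3): (0,0), (0,1), (1,1)
TSO (3): (0,0), (0,1), (1,1)
PSO (3): (0,0), (0,1), (1,1)
target (0,0) ∈ {SC,TSO,PSO}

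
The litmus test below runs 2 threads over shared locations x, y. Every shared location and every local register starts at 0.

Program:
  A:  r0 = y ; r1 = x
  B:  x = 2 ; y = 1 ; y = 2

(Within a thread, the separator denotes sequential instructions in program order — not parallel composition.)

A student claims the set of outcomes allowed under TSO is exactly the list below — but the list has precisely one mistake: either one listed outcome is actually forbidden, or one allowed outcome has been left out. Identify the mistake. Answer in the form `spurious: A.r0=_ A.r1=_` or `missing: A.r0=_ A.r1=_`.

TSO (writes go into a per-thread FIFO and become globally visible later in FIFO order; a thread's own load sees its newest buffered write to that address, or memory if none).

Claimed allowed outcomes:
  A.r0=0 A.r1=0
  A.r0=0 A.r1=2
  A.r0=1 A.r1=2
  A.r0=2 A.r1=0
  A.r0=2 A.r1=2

spurious: A.r0=2 A.r1=0

outcome vector order: (A.r0,A.r1)
TSO: 4 outcomes — {0/0; 0/2; 1/2; 2/2}
claimed∖TSO = {2/0}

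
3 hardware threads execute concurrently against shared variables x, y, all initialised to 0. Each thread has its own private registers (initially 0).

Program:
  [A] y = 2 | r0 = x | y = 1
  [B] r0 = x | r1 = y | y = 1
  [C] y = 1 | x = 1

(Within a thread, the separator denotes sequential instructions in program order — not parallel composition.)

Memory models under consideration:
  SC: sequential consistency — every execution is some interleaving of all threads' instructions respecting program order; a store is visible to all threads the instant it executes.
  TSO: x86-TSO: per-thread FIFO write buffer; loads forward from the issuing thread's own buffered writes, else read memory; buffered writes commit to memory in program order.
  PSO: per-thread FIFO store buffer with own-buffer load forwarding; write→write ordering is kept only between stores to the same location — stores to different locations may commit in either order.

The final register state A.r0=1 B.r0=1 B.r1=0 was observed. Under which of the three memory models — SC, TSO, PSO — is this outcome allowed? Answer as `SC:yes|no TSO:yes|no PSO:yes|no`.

SC:no TSO:no PSO:yes

outcome vector order: (A.r0,B.r0,B.r1)
[SC] allowed = {(0,0,0) (0,0,1) (0,0,2) (0,1,1) (0,1,2) (1,0,0) (1,0,1) (1,0,2) (1,1,1) (1,1,2)}
[TSO] allowed = {(0,0,0) (0,0,1) (0,0,2) (0,1,1) (0,1,2) (1,0,0) (1,0,1) (1,0,2) (1,1,1) (1,1,2)}
[PSO] allowed = {(0,0,0) (0,0,1) (0,0,2) (0,1,0) (0,1,1) (0,1,2) (1,0,0) (1,0,1) (1,0,2) (1,1,0) (1,1,1) (1,1,2)}
target (1,1,0) ∈ {PSO}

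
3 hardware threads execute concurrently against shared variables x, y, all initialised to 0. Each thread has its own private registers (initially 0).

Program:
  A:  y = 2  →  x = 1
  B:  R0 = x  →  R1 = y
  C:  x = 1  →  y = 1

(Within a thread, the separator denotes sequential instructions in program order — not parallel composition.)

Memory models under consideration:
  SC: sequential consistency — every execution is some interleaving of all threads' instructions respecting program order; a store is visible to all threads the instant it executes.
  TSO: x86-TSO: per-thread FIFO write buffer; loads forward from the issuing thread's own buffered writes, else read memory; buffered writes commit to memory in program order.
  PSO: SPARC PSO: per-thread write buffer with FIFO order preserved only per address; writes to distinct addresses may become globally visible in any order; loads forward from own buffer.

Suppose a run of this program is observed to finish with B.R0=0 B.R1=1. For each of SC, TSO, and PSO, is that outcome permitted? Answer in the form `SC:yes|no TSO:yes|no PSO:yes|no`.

SC:yes TSO:yes PSO:yes

outcome vector order: (B.R0,B.R1)
under SC → <0 0>, <0 1>, <0 2>, <1 0>, <1 1>, <1 2>
under TSO → <0 0>, <0 1>, <0 2>, <1 0>, <1 1>, <1 2>
under PSO → <0 0>, <0 1>, <0 2>, <1 0>, <1 1>, <1 2>
target <0 1> ∈ {SC,TSO,PSO}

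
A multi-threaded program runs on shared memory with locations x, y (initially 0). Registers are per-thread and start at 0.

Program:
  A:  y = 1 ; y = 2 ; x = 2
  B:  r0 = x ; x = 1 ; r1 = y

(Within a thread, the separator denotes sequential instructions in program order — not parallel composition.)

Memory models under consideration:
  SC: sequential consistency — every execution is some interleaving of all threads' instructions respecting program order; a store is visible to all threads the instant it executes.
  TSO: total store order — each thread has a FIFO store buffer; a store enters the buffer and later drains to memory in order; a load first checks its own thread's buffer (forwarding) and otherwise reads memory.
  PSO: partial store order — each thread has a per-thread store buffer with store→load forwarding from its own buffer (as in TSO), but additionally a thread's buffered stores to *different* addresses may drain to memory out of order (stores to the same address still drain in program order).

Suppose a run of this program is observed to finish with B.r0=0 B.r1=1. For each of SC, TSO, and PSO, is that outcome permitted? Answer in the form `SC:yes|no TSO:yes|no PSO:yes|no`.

SC:yes TSO:yes PSO:yes

outcome vector order: (B.r0,B.r1)
SC (4): 0/0, 0/1, 0/2, 2/2
TSO (4): 0/0, 0/1, 0/2, 2/2
PSO (6): 0/0, 0/1, 0/2, 2/0, 2/1, 2/2
target 0/1 ∈ {SC,TSO,PSO}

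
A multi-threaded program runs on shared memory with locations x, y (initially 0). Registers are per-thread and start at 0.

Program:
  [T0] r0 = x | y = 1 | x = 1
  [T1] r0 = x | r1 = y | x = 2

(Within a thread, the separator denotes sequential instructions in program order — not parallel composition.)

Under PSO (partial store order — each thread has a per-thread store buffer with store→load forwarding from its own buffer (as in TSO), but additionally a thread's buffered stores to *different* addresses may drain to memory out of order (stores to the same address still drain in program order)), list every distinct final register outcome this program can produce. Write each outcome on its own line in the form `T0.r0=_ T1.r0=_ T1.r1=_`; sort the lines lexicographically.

outcome vector order: (T0.r0,T1.r0,T1.r1)
|PSO outcomes| = 5

T0.r0=0 T1.r0=0 T1.r1=0
T0.r0=0 T1.r0=0 T1.r1=1
T0.r0=0 T1.r0=1 T1.r1=0
T0.r0=0 T1.r0=1 T1.r1=1
T0.r0=2 T1.r0=0 T1.r1=0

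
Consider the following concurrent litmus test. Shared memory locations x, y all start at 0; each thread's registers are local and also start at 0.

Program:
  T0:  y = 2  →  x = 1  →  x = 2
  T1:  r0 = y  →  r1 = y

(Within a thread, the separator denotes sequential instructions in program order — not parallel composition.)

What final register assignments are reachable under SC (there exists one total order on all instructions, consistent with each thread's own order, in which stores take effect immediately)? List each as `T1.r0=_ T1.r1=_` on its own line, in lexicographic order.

T1.r0=0 T1.r1=0
T1.r0=0 T1.r1=2
T1.r0=2 T1.r1=2

outcome vector order: (T1.r0,T1.r1)
|SC outcomes| = 3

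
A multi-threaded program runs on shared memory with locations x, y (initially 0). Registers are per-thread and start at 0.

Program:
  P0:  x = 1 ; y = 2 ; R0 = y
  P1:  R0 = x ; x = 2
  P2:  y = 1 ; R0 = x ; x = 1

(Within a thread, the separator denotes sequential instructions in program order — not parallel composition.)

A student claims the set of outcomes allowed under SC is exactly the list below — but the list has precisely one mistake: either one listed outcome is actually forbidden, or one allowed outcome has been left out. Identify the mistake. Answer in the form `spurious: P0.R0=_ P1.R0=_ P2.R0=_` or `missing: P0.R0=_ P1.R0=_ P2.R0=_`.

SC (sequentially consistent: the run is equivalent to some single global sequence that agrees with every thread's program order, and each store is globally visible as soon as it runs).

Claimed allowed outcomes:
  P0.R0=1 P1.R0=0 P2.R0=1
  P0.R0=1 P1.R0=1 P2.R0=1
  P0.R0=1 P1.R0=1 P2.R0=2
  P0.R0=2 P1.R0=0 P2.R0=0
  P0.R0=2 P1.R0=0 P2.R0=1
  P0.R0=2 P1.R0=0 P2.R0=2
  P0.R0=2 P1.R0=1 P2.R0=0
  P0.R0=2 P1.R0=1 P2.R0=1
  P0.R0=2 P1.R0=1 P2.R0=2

missing: P0.R0=1 P1.R0=0 P2.R0=2

outcome vector order: (P0.R0,P1.R0,P2.R0)
SC (10): 1/0/1 1/0/2 1/1/1 1/1/2 2/0/0 2/0/1 2/0/2 2/1/0 2/1/1 2/1/2
SC∖claimed = {1/0/2}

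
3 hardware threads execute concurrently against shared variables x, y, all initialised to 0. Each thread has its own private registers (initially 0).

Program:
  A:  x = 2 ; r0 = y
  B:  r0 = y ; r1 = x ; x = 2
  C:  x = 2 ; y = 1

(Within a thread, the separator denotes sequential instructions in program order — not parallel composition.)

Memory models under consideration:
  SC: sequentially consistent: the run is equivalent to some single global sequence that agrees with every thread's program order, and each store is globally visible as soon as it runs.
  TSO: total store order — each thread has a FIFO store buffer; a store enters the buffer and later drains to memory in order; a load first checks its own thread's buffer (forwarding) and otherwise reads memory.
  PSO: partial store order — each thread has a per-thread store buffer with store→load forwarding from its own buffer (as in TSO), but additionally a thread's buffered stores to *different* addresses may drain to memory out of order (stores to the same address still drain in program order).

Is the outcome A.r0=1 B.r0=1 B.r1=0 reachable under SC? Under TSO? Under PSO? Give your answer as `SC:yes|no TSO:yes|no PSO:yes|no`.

outcome vector order: (A.r0,B.r0,B.r1)
[SC] allowed = {0/0/0, 0/0/2, 0/1/2, 1/0/0, 1/0/2, 1/1/2}
[TSO] allowed = {0/0/0, 0/0/2, 0/1/2, 1/0/0, 1/0/2, 1/1/2}
[PSO] allowed = {0/0/0, 0/0/2, 0/1/0, 0/1/2, 1/0/0, 1/0/2, 1/1/0, 1/1/2}
target 1/1/0 ∈ {PSO}

SC:no TSO:no PSO:yes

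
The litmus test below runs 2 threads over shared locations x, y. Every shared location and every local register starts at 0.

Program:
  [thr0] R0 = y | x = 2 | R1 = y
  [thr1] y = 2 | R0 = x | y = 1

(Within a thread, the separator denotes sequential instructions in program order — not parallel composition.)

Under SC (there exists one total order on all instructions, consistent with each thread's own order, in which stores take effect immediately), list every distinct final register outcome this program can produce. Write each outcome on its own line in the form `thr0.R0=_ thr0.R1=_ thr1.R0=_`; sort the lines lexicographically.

outcome vector order: (thr0.R0,thr0.R1,thr1.R0)
|SC outcomes| = 10

thr0.R0=0 thr0.R1=0 thr1.R0=2
thr0.R0=0 thr0.R1=1 thr1.R0=0
thr0.R0=0 thr0.R1=1 thr1.R0=2
thr0.R0=0 thr0.R1=2 thr1.R0=0
thr0.R0=0 thr0.R1=2 thr1.R0=2
thr0.R0=1 thr0.R1=1 thr1.R0=0
thr0.R0=2 thr0.R1=1 thr1.R0=0
thr0.R0=2 thr0.R1=1 thr1.R0=2
thr0.R0=2 thr0.R1=2 thr1.R0=0
thr0.R0=2 thr0.R1=2 thr1.R0=2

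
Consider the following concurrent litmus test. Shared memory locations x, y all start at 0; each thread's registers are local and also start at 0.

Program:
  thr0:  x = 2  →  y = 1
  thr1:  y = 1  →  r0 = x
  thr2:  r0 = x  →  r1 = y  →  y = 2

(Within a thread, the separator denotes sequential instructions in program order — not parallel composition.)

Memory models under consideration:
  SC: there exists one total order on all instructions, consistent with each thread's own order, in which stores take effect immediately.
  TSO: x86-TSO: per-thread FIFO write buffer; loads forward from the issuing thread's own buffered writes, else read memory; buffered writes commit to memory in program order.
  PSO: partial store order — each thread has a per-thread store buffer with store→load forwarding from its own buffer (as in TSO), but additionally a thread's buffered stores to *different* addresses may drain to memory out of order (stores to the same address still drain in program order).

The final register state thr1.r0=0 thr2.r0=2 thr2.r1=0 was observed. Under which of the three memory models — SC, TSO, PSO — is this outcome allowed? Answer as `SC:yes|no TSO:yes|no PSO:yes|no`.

outcome vector order: (thr1.r0,thr2.r0,thr2.r1)
SC: 7 outcomes — {(0,0,0) (0,0,1) (0,2,1) (2,0,0) (2,0,1) (2,2,0) (2,2,1)}
TSO: 8 outcomes — {(0,0,0) (0,0,1) (0,2,0) (0,2,1) (2,0,0) (2,0,1) (2,2,0) (2,2,1)}
PSO: 8 outcomes — {(0,0,0) (0,0,1) (0,2,0) (0,2,1) (2,0,0) (2,0,1) (2,2,0) (2,2,1)}
target (0,2,0) ∈ {TSO,PSO}

SC:no TSO:yes PSO:yes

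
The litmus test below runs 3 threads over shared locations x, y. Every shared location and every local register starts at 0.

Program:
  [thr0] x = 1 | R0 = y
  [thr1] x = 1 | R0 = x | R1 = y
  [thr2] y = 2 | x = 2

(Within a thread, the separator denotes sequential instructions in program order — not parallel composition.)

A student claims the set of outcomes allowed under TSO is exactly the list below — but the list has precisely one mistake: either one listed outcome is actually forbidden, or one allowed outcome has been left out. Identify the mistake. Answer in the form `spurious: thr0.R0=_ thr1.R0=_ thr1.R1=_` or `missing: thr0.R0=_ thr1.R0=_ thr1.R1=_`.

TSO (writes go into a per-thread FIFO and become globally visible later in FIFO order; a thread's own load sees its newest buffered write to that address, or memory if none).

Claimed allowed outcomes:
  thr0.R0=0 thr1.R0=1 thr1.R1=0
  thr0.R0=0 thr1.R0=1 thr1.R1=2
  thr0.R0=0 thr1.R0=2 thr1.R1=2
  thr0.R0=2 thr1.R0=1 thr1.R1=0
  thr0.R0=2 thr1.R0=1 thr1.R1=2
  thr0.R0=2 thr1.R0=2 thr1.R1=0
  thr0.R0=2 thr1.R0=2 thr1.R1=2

spurious: thr0.R0=2 thr1.R0=2 thr1.R1=0

outcome vector order: (thr0.R0,thr1.R0,thr1.R1)
[TSO] allowed = {(0,1,0), (0,1,2), (0,2,2), (2,1,0), (2,1,2), (2,2,2)}
claimed∖TSO = {(2,2,0)}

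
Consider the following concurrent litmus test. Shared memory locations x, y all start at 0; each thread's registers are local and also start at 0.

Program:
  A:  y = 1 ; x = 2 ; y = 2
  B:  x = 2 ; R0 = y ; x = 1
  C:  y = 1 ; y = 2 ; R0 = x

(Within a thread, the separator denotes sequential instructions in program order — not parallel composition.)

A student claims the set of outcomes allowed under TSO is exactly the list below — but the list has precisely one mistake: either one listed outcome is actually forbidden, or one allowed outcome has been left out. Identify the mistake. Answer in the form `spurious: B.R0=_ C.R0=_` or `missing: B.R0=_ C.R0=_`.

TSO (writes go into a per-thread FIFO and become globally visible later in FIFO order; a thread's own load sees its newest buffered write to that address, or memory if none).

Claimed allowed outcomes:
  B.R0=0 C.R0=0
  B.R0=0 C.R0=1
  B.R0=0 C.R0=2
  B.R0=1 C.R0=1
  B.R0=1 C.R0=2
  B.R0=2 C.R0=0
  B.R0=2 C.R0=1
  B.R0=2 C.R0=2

outcome vector order: (B.R0,C.R0)
under TSO → <0 0>, <0 1>, <0 2>, <1 0>, <1 1>, <1 2>, <2 0>, <2 1>, <2 2>
TSO∖claimed = {<1 0>}

missing: B.R0=1 C.R0=0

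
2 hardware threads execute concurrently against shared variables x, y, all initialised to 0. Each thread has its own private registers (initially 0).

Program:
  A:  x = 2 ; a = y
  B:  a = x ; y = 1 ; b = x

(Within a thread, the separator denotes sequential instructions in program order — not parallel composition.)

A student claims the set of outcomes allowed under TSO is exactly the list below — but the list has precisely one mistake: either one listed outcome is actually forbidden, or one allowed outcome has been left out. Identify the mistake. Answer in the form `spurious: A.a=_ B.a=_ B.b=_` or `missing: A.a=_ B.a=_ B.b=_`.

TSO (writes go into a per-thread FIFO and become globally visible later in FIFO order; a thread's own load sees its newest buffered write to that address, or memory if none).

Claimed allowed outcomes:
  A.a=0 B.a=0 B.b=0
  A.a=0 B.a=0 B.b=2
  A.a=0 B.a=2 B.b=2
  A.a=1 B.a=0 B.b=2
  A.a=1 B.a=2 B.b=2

outcome vector order: (A.a,B.a,B.b)
TSO: 6 outcomes — {0/0/0; 0/0/2; 0/2/2; 1/0/0; 1/0/2; 1/2/2}
TSO∖claimed = {1/0/0}

missing: A.a=1 B.a=0 B.b=0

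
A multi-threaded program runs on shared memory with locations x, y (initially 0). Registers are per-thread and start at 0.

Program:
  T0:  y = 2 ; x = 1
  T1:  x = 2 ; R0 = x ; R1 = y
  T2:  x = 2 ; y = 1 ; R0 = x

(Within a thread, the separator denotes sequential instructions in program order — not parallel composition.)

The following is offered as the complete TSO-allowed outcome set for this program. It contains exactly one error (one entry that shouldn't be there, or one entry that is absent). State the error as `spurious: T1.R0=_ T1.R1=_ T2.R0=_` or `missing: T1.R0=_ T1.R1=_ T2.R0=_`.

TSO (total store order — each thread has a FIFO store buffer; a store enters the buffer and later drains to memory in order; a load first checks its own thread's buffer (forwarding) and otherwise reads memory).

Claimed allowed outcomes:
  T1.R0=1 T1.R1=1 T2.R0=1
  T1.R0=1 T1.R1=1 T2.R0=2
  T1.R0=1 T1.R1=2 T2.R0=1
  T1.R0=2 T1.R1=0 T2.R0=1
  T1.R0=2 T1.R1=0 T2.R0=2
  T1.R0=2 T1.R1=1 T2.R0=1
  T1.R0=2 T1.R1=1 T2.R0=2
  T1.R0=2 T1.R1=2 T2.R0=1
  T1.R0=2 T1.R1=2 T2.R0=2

missing: T1.R0=1 T1.R1=2 T2.R0=2

outcome vector order: (T1.R0,T1.R1,T2.R0)
under TSO → 1/1/1 1/1/2 1/2/1 1/2/2 2/0/1 2/0/2 2/1/1 2/1/2 2/2/1 2/2/2
TSO∖claimed = {1/2/2}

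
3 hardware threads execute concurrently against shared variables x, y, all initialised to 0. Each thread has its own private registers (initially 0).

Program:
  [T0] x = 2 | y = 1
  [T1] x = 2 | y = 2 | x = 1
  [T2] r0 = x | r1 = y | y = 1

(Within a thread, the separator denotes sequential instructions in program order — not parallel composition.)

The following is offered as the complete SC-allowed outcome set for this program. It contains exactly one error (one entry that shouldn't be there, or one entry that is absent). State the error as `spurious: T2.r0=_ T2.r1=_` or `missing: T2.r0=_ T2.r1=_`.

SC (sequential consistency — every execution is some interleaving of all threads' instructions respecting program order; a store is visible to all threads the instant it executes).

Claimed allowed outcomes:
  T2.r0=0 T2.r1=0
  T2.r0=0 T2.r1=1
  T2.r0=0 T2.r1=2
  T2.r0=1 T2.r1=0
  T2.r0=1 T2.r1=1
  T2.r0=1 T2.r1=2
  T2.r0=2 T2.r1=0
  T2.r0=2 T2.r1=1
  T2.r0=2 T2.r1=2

spurious: T2.r0=1 T2.r1=0

outcome vector order: (T2.r0,T2.r1)
under SC → 0/0; 0/1; 0/2; 1/1; 1/2; 2/0; 2/1; 2/2
claimed∖SC = {1/0}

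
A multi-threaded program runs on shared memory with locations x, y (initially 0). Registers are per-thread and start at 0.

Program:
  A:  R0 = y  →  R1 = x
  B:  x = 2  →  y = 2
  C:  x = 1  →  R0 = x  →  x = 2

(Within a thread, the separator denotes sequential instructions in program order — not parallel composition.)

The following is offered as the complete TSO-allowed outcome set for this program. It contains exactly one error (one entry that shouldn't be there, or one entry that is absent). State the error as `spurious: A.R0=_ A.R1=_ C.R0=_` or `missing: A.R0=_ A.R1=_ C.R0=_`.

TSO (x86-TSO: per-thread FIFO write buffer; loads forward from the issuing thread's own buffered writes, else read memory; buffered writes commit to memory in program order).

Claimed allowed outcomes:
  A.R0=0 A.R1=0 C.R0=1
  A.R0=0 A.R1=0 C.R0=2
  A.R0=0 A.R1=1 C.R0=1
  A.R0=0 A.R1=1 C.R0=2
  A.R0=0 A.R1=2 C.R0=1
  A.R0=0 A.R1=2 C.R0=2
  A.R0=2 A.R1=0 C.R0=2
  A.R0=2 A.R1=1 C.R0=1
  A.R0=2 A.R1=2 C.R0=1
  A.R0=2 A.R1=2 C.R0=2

spurious: A.R0=2 A.R1=0 C.R0=2

outcome vector order: (A.R0,A.R1,C.R0)
TSO: 9 outcomes — {001, 002, 011, 012, 021, 022, 211, 221, 222}
claimed∖TSO = {202}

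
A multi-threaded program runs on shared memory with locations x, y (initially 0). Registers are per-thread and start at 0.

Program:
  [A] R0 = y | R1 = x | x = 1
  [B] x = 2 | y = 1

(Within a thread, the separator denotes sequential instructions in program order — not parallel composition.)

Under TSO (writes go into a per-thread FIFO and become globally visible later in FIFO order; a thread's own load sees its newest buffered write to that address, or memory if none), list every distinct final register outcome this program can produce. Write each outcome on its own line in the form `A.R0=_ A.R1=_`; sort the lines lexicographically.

outcome vector order: (A.R0,A.R1)
|TSO outcomes| = 3

A.R0=0 A.R1=0
A.R0=0 A.R1=2
A.R0=1 A.R1=2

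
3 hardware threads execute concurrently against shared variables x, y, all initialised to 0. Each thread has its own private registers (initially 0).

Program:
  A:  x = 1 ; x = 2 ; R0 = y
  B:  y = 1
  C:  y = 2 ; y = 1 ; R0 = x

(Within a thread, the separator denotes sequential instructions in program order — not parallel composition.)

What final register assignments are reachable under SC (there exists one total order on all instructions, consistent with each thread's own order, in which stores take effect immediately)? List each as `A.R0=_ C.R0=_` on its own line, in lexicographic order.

A.R0=0 C.R0=2
A.R0=1 C.R0=0
A.R0=1 C.R0=1
A.R0=1 C.R0=2
A.R0=2 C.R0=2

outcome vector order: (A.R0,C.R0)
|SC outcomes| = 5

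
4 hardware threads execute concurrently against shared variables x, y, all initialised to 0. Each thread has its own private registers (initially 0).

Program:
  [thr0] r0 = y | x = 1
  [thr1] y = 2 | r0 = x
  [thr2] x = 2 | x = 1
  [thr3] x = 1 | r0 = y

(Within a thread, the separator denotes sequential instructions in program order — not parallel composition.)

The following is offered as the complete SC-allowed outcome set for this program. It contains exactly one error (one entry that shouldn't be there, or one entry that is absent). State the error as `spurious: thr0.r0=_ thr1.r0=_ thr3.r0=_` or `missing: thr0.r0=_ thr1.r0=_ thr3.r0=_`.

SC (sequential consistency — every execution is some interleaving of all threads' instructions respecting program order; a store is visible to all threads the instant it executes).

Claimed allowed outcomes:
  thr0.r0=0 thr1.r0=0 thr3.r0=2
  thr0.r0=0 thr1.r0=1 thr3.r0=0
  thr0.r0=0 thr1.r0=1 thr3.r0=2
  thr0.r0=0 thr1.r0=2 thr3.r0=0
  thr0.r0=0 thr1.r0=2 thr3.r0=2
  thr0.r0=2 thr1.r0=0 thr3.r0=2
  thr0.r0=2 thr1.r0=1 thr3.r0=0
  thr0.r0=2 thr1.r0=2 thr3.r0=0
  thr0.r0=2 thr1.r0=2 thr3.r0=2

missing: thr0.r0=2 thr1.r0=1 thr3.r0=2

outcome vector order: (thr0.r0,thr1.r0,thr3.r0)
under SC → (0,0,2), (0,1,0), (0,1,2), (0,2,0), (0,2,2), (2,0,2), (2,1,0), (2,1,2), (2,2,0), (2,2,2)
SC∖claimed = {(2,1,2)}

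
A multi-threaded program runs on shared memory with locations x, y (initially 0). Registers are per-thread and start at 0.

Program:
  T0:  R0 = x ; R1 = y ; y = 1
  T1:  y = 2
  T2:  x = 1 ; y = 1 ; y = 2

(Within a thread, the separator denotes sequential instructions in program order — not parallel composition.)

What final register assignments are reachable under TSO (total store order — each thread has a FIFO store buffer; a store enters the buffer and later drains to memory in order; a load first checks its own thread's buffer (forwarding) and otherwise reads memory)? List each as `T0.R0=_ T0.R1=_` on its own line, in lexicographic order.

T0.R0=0 T0.R1=0
T0.R0=0 T0.R1=1
T0.R0=0 T0.R1=2
T0.R0=1 T0.R1=0
T0.R0=1 T0.R1=1
T0.R0=1 T0.R1=2

outcome vector order: (T0.R0,T0.R1)
|TSO outcomes| = 6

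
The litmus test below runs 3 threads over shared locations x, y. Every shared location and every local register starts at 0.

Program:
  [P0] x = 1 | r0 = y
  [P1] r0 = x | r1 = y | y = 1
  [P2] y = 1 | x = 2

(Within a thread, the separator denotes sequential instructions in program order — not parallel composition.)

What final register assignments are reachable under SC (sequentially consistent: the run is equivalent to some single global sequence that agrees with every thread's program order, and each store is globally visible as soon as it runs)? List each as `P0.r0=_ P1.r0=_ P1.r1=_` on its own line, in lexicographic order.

outcome vector order: (P0.r0,P1.r0,P1.r1)
|SC outcomes| = 10

P0.r0=0 P1.r0=0 P1.r1=0
P0.r0=0 P1.r0=0 P1.r1=1
P0.r0=0 P1.r0=1 P1.r1=0
P0.r0=0 P1.r0=1 P1.r1=1
P0.r0=0 P1.r0=2 P1.r1=1
P0.r0=1 P1.r0=0 P1.r1=0
P0.r0=1 P1.r0=0 P1.r1=1
P0.r0=1 P1.r0=1 P1.r1=0
P0.r0=1 P1.r0=1 P1.r1=1
P0.r0=1 P1.r0=2 P1.r1=1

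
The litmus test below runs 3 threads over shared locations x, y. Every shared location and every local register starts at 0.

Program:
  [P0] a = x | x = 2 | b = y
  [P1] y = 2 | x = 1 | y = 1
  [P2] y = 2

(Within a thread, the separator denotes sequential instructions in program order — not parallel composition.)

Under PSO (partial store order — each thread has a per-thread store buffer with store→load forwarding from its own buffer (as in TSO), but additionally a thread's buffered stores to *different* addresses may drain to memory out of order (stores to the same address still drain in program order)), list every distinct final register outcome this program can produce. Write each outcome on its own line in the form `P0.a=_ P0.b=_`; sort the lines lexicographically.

outcome vector order: (P0.a,P0.b)
|PSO outcomes| = 6

P0.a=0 P0.b=0
P0.a=0 P0.b=1
P0.a=0 P0.b=2
P0.a=1 P0.b=0
P0.a=1 P0.b=1
P0.a=1 P0.b=2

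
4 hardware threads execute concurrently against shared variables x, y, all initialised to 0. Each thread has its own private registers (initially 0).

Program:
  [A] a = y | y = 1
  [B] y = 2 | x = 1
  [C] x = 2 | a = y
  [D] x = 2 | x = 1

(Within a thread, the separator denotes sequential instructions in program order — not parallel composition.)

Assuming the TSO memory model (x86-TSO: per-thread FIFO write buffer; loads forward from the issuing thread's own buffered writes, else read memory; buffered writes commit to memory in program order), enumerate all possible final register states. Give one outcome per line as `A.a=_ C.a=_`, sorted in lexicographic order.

outcome vector order: (A.a,C.a)
|TSO outcomes| = 6

A.a=0 C.a=0
A.a=0 C.a=1
A.a=0 C.a=2
A.a=2 C.a=0
A.a=2 C.a=1
A.a=2 C.a=2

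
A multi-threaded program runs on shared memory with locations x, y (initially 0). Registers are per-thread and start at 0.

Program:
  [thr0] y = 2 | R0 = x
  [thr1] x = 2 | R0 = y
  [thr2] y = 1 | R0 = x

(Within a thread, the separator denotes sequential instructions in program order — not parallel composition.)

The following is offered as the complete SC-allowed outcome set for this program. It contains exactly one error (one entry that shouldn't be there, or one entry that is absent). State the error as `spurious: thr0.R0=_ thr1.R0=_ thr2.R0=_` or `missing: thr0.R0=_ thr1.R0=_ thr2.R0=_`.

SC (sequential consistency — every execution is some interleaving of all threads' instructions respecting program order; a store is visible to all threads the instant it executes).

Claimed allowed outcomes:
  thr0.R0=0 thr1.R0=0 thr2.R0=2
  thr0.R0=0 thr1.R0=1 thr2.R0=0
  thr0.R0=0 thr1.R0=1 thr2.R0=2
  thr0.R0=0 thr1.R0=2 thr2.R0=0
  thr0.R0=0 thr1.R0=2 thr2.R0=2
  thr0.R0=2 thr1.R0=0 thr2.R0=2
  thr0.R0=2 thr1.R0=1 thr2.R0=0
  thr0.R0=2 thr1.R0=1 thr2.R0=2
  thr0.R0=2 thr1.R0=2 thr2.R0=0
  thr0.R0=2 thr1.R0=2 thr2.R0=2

spurious: thr0.R0=0 thr1.R0=0 thr2.R0=2

outcome vector order: (thr0.R0,thr1.R0,thr2.R0)
SC (9): 0/1/0, 0/1/2, 0/2/0, 0/2/2, 2/0/2, 2/1/0, 2/1/2, 2/2/0, 2/2/2
claimed∖SC = {0/0/2}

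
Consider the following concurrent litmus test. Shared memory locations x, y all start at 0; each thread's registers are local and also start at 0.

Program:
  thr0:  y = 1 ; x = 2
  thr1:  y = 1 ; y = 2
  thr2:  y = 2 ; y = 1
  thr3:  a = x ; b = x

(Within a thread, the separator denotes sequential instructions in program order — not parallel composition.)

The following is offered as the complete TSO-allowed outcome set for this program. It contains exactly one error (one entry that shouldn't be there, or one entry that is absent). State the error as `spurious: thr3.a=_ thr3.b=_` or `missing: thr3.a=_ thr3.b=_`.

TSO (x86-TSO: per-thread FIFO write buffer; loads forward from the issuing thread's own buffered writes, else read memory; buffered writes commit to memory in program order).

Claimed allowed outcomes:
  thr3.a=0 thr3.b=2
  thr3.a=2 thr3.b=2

missing: thr3.a=0 thr3.b=0

outcome vector order: (thr3.a,thr3.b)
TSO: 3 outcomes — {<0 0>, <0 2>, <2 2>}
TSO∖claimed = {<0 0>}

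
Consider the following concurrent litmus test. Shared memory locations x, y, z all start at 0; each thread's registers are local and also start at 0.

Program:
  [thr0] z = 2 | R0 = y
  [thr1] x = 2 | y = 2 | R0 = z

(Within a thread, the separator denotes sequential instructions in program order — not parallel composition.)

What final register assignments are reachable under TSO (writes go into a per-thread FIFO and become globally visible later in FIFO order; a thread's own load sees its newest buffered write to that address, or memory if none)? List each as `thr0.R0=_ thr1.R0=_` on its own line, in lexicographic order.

outcome vector order: (thr0.R0,thr1.R0)
|TSO outcomes| = 4

thr0.R0=0 thr1.R0=0
thr0.R0=0 thr1.R0=2
thr0.R0=2 thr1.R0=0
thr0.R0=2 thr1.R0=2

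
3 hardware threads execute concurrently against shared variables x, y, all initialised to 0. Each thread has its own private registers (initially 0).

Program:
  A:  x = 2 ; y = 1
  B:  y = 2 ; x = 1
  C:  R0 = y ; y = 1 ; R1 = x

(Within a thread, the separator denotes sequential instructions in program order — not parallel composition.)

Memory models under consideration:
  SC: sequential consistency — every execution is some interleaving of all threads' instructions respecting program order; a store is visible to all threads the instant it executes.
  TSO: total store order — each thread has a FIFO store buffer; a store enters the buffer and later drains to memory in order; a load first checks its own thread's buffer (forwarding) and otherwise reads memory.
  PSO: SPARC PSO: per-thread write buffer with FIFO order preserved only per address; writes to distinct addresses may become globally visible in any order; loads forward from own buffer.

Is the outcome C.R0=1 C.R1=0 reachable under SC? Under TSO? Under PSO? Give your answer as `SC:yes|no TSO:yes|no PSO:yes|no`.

outcome vector order: (C.R0,C.R1)
SC (8): <0 0> <0 1> <0 2> <1 1> <1 2> <2 0> <2 1> <2 2>
TSO (8): <0 0> <0 1> <0 2> <1 1> <1 2> <2 0> <2 1> <2 2>
PSO (9): <0 0> <0 1> <0 2> <1 0> <1 1> <1 2> <2 0> <2 1> <2 2>
target <1 0> ∈ {PSO}

SC:no TSO:no PSO:yes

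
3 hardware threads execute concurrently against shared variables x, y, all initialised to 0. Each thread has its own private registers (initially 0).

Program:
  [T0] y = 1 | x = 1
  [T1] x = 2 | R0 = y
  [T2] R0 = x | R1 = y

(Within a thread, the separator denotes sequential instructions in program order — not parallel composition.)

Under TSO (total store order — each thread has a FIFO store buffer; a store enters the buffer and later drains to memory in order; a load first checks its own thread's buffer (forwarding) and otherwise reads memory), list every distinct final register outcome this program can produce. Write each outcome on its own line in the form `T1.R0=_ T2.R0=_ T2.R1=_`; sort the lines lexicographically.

outcome vector order: (T1.R0,T2.R0,T2.R1)
|TSO outcomes| = 10

T1.R0=0 T2.R0=0 T2.R1=0
T1.R0=0 T2.R0=0 T2.R1=1
T1.R0=0 T2.R0=1 T2.R1=1
T1.R0=0 T2.R0=2 T2.R1=0
T1.R0=0 T2.R0=2 T2.R1=1
T1.R0=1 T2.R0=0 T2.R1=0
T1.R0=1 T2.R0=0 T2.R1=1
T1.R0=1 T2.R0=1 T2.R1=1
T1.R0=1 T2.R0=2 T2.R1=0
T1.R0=1 T2.R0=2 T2.R1=1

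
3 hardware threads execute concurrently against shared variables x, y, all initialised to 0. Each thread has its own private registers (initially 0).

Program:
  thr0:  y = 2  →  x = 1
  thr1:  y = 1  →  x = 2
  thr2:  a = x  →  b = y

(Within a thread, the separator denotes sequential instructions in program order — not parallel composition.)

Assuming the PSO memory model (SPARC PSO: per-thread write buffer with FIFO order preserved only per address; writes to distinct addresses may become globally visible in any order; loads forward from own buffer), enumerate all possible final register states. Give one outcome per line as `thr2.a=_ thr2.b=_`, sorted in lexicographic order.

outcome vector order: (thr2.a,thr2.b)
|PSO outcomes| = 9

thr2.a=0 thr2.b=0
thr2.a=0 thr2.b=1
thr2.a=0 thr2.b=2
thr2.a=1 thr2.b=0
thr2.a=1 thr2.b=1
thr2.a=1 thr2.b=2
thr2.a=2 thr2.b=0
thr2.a=2 thr2.b=1
thr2.a=2 thr2.b=2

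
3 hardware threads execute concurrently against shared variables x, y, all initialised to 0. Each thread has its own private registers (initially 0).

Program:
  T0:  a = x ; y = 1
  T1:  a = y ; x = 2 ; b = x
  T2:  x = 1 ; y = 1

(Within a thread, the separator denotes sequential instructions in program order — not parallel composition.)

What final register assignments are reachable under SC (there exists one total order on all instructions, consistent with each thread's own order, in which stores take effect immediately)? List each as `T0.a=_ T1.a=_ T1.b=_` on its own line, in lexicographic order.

outcome vector order: (T0.a,T1.a,T1.b)
|SC outcomes| = 10

T0.a=0 T1.a=0 T1.b=1
T0.a=0 T1.a=0 T1.b=2
T0.a=0 T1.a=1 T1.b=1
T0.a=0 T1.a=1 T1.b=2
T0.a=1 T1.a=0 T1.b=1
T0.a=1 T1.a=0 T1.b=2
T0.a=1 T1.a=1 T1.b=2
T0.a=2 T1.a=0 T1.b=1
T0.a=2 T1.a=0 T1.b=2
T0.a=2 T1.a=1 T1.b=2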